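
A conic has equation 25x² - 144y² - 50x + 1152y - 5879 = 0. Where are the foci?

25(x² - 2x) -144(y² - 8y) = 5879
Complete the square: 25(x - 1)² -144(y - 4)² = 5879 + 25 - 2304 = 3600
Dividing both sides by 3600: (x - 1)²/144 - (y - 4)²/25 = 1
Hyperbola, center (1, 4), transverse axis horizontal; a² = 144, b² = 25.
c² = a² + b² = 144 + 25 = 169, so c = 13.
Foci lie on the horizontal axis through the center: (h ± c, k).

(-12, 4) and (14, 4)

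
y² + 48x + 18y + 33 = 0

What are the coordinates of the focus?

Only y is squared. Complete the square in y: (y + 9)² = -48(x - 1).
Vertex (1, -9); 4p = -48 so p = -12. Opens left.
Focus is p units from the vertex along the axis: (h + p, k).

(-11, -9)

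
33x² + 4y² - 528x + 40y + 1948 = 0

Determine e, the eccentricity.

e = √957/33

Collect terms: 33(x² - 16x) + 4(y² + 10y) = -1948
Complete the square in x and y: 33(x - 8)² + 4(y + 5)² = -1948 + 2112 + 100 = 264
Dividing both sides by 264: (x - 8)²/8 + (y + 5)²/66 = 1
Ellipse, center (8, -5), major axis vertical; a² = 66, b² = 8.
c² = a² - b² = 58, so c = √58.
e = c/a = √58/√66 = √957/33.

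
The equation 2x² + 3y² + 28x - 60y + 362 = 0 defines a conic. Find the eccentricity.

Rearranging, 2(x² + 14x) + 3(y² - 20y) = -362.
2(x + 7)² + 3(y - 10)² = -362 + 98 + 300 = 36
Divide through by 36 to get (x + 7)²/18 + (y - 10)²/12 = 1.
Ellipse, center (-7, 10), major axis horizontal; a² = 18, b² = 12.
c² = a² - b² = 6, so c = √6.
e = c/a = √6/3√2 = √3/3.

e = √3/3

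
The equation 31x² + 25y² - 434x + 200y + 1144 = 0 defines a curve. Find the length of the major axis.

31(x² - 14x) + 25(y² + 8y) = -1144
31(x - 7)² + 25(y + 4)² = -1144 + 1519 + 400 = 775
Dividing both sides by 775: (x - 7)²/25 + (y + 4)²/31 = 1
Ellipse, center (7, -4), major axis vertical; a² = 31, b² = 25.
a² = 31 so a = √31; the major axis has length 2a = 2√31.

2√31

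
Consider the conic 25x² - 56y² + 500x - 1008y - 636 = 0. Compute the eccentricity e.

Group the x- and y-terms: 25(x² + 20x) -56(y² + 18y) = 636
Completing the square gives 25(x + 10)² -56(y + 9)² = 636 + 2500 - 4536 = -1400.
Divide by -1400: (y + 9)²/25 - (x + 10)²/56 = 1
Hyperbola, center (-10, -9), transverse axis vertical; a² = 25, b² = 56.
c² = a² + b² = 81, so c = 9.
e = c/a = 9/5.

e = 9/5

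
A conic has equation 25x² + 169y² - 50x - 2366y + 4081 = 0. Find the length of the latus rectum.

50/13

25(x² - 2x) + 169(y² - 14y) = -4081
Complete the square in x and y: 25(x - 1)² + 169(y - 7)² = -4081 + 25 + 8281 = 4225
Dividing both sides by 4225: (x - 1)²/169 + (y - 7)²/25 = 1
Ellipse, center (1, 7), major axis horizontal; a² = 169, b² = 25.
Latus rectum length = 2b²/a = 2·25/13 = 50/13.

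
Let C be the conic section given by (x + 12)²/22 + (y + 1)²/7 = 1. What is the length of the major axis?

Center (-12, -1). The larger denominator 22 sits under the x-term, so the major axis is horizontal; a² = 22, b² = 7.
a² = 22 so a = √22; the major axis has length 2a = 2√22.

2√22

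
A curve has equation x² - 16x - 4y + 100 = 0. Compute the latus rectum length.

4

Only x is squared. Complete the square in x: (x - 8)² = 4(y - 9).
Vertex (8, 9); 4p = 4 so p = 1. Opens up.
Latus rectum length = |4p| = 4.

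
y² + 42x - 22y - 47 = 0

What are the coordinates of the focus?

Only y is squared. Complete the square in y: (y - 11)² = -42(x - 4).
Vertex (4, 11); 4p = -42 so p = -21/2. Opens left.
Focus is p units from the vertex along the axis: (h + p, k).

(-13/2, 11)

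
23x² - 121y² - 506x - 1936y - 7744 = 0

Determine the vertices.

Collect terms: 23(x² - 22x) -121(y² + 16y) = 7744
Complete the square in x and y: 23(x - 11)² -121(y + 8)² = 7744 + 2783 - 7744 = 2783
Dividing both sides by 2783: (x - 11)²/121 - (y + 8)²/23 = 1
Hyperbola, center (11, -8), transverse axis horizontal; a² = 121, b² = 23.
a = 11. Vertices at (h ± a, k).

(0, -8) and (22, -8)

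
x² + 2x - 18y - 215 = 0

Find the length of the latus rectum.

Only x is squared. Complete the square in x: (x + 1)² = 18(y + 12).
Vertex (-1, -12); 4p = 18 so p = 9/2. Opens up.
Latus rectum length = |4p| = 18.

18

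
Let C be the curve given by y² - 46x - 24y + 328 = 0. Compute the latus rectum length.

Only y is squared. Complete the square in y: (y - 12)² = 46(x - 4).
Vertex (4, 12); 4p = 46 so p = 23/2. Opens right.
Latus rectum length = |4p| = 46.

46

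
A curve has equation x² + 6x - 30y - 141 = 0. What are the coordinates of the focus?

Only x is squared. Complete the square in x: (x + 3)² = 30(y + 5).
Vertex (-3, -5); 4p = 30 so p = 15/2. Opens up.
Focus is p units from the vertex along the axis: (h, k + p).

(-3, 5/2)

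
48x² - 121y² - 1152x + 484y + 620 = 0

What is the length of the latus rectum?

Rearranging, 48(x² - 24x) -121(y² - 4y) = -620.
Complete the square in x and y: 48(x - 12)² -121(y - 2)² = -620 + 6912 - 484 = 5808
Divide by 5808: (x - 12)²/121 - (y - 2)²/48 = 1
Hyperbola, center (12, 2), transverse axis horizontal; a² = 121, b² = 48.
Latus rectum length = 2b²/a = 2·48/11 = 96/11.

96/11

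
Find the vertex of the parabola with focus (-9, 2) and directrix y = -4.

(-9, -1)

The vertex is the midpoint between the focus and the directrix along the axis of symmetry.
Axis is vertical (directrix is horizontal). Vertex y-coordinate = (2 + (-4))/2 = -1; x-coordinate = -9.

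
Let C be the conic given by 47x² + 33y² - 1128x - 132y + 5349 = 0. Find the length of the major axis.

2√47

Group the x- and y-terms: 47(x² - 24x) + 33(y² - 4y) = -5349
Completing the square gives 47(x - 12)² + 33(y - 2)² = -5349 + 6768 + 132 = 1551.
Divide by 1551: (x - 12)²/33 + (y - 2)²/47 = 1
Ellipse, center (12, 2), major axis vertical; a² = 47, b² = 33.
a² = 47 so a = √47; the major axis has length 2a = 2√47.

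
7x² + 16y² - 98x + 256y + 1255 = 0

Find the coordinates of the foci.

(4, -8) and (10, -8)

Group the x- and y-terms: 7(x² - 14x) + 16(y² + 16y) = -1255
Complete the square in x and y: 7(x - 7)² + 16(y + 8)² = -1255 + 343 + 1024 = 112
Dividing both sides by 112: (x - 7)²/16 + (y + 8)²/7 = 1
Ellipse, center (7, -8), major axis horizontal; a² = 16, b² = 7.
c² = a² - b² = 16 - 7 = 9, so c = 3.
Foci lie on the horizontal axis through the center: (h ± c, k).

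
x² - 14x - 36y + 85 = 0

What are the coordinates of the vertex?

(7, 1)

Only x is squared. Complete the square in x: (x - 7)² = 36(y - 1).
Vertex (7, 1); 4p = 36 so p = 9. Opens up.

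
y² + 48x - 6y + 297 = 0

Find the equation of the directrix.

Only y is squared. Complete the square in y: (y - 3)² = -48(x + 6).
Vertex (-6, 3); 4p = -48 so p = -12. Opens left.
Directrix is the vertical line x = h − p = -6 − (-12) = 6.

x = 6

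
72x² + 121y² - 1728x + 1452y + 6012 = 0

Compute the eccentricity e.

e = 7/11

Group: 72(x² - 24x) + 121(y² + 12y) = -6012
Completing the square gives 72(x - 12)² + 121(y + 6)² = -6012 + 10368 + 4356 = 8712.
Divide through by 8712 to get (x - 12)²/121 + (y + 6)²/72 = 1.
Ellipse, center (12, -6), major axis horizontal; a² = 121, b² = 72.
c² = a² - b² = 49, so c = 7.
e = c/a = 7/11.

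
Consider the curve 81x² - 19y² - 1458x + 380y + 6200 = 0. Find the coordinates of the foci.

Rearranging, 81(x² - 18x) -19(y² - 20y) = -6200.
Complete the square: 81(x - 9)² -19(y - 10)² = -6200 + 6561 - 1900 = -1539
Divide by -1539: (y - 10)²/81 - (x - 9)²/19 = 1
Hyperbola, center (9, 10), transverse axis vertical; a² = 81, b² = 19.
c² = a² + b² = 81 + 19 = 100, so c = 10.
Foci lie on the vertical axis through the center: (h, k ± c).

(9, 0) and (9, 20)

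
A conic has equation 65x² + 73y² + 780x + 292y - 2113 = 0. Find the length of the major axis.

2√73

65(x² + 12x) + 73(y² + 4y) = 2113
65(x + 6)² + 73(y + 2)² = 2113 + 2340 + 292 = 4745
Dividing both sides by 4745: (x + 6)²/73 + (y + 2)²/65 = 1
Ellipse, center (-6, -2), major axis horizontal; a² = 73, b² = 65.
a² = 73 so a = √73; the major axis has length 2a = 2√73.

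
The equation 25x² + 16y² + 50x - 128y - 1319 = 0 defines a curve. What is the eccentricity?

e = 3/5

Collect terms: 25(x² + 2x) + 16(y² - 8y) = 1319
Complete the square: 25(x + 1)² + 16(y - 4)² = 1319 + 25 + 256 = 1600
Dividing both sides by 1600: (x + 1)²/64 + (y - 4)²/100 = 1
Ellipse, center (-1, 4), major axis vertical; a² = 100, b² = 64.
c² = a² - b² = 36, so c = 6.
e = c/a = 6/10 = 3/5.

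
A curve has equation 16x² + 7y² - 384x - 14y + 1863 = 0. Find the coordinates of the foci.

Rearranging, 16(x² - 24x) + 7(y² - 2y) = -1863.
Completing the square gives 16(x - 12)² + 7(y - 1)² = -1863 + 2304 + 7 = 448.
Divide by 448: (x - 12)²/28 + (y - 1)²/64 = 1
Ellipse, center (12, 1), major axis vertical; a² = 64, b² = 28.
c² = a² - b² = 64 - 28 = 36, so c = 6.
Foci lie on the vertical axis through the center: (h, k ± c).

(12, -5) and (12, 7)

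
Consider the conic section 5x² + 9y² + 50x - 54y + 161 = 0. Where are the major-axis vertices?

(-8, 3) and (-2, 3)

Rearranging, 5(x² + 10x) + 9(y² - 6y) = -161.
Complete the square in x and y: 5(x + 5)² + 9(y - 3)² = -161 + 125 + 81 = 45
Divide through by 45 to get (x + 5)²/9 + (y - 3)²/5 = 1.
Ellipse, center (-5, 3), major axis horizontal; a² = 9, b² = 5.
a = 3. Vertices at (h ± a, k).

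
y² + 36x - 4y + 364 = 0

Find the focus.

(-19, 2)

Only y is squared. Complete the square in y: (y - 2)² = -36(x + 10).
Vertex (-10, 2); 4p = -36 so p = -9. Opens left.
Focus is p units from the vertex along the axis: (h + p, k).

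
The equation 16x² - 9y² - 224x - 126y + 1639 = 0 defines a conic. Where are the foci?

(7, -22) and (7, 8)

Group the x- and y-terms: 16(x² - 14x) -9(y² + 14y) = -1639
16(x - 7)² -9(y + 7)² = -1639 + 784 - 441 = -1296
Divide through by -1296 to get (y + 7)²/144 - (x - 7)²/81 = 1.
Hyperbola, center (7, -7), transverse axis vertical; a² = 144, b² = 81.
c² = a² + b² = 144 + 81 = 225, so c = 15.
Foci lie on the vertical axis through the center: (h, k ± c).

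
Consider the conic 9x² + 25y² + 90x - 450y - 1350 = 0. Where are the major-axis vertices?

(-25, 9) and (15, 9)

Rearranging, 9(x² + 10x) + 25(y² - 18y) = 1350.
9(x + 5)² + 25(y - 9)² = 1350 + 225 + 2025 = 3600
Dividing both sides by 3600: (x + 5)²/400 + (y - 9)²/144 = 1
Ellipse, center (-5, 9), major axis horizontal; a² = 400, b² = 144.
a = 20. Vertices at (h ± a, k).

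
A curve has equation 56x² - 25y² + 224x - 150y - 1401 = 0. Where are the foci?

Group the x- and y-terms: 56(x² + 4x) -25(y² + 6y) = 1401
Complete the square in x and y: 56(x + 2)² -25(y + 3)² = 1401 + 224 - 225 = 1400
Dividing both sides by 1400: (x + 2)²/25 - (y + 3)²/56 = 1
Hyperbola, center (-2, -3), transverse axis horizontal; a² = 25, b² = 56.
c² = a² + b² = 25 + 56 = 81, so c = 9.
Foci lie on the horizontal axis through the center: (h ± c, k).

(-11, -3) and (7, -3)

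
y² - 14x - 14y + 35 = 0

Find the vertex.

Only y is squared. Complete the square in y: (y - 7)² = 14(x + 1).
Vertex (-1, 7); 4p = 14 so p = 7/2. Opens right.

(-1, 7)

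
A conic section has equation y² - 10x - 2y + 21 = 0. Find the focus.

(9/2, 1)

Only y is squared. Complete the square in y: (y - 1)² = 10(x - 2).
Vertex (2, 1); 4p = 10 so p = 5/2. Opens right.
Focus is p units from the vertex along the axis: (h + p, k).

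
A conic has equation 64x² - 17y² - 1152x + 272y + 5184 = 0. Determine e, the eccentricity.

e = 9/8

Group the x- and y-terms: 64(x² - 18x) -17(y² - 16y) = -5184
Completing the square gives 64(x - 9)² -17(y - 8)² = -5184 + 5184 - 1088 = -1088.
Dividing both sides by -1088: (y - 8)²/64 - (x - 9)²/17 = 1
Hyperbola, center (9, 8), transverse axis vertical; a² = 64, b² = 17.
c² = a² + b² = 81, so c = 9.
e = c/a = 9/8.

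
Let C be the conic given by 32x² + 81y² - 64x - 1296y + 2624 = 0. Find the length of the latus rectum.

64/9

Group the x- and y-terms: 32(x² - 2x) + 81(y² - 16y) = -2624
32(x - 1)² + 81(y - 8)² = -2624 + 32 + 5184 = 2592
Divide through by 2592 to get (x - 1)²/81 + (y - 8)²/32 = 1.
Ellipse, center (1, 8), major axis horizontal; a² = 81, b² = 32.
Latus rectum length = 2b²/a = 2·32/9 = 64/9.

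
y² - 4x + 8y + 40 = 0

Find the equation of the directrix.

x = 5

Only y is squared. Complete the square in y: (y + 4)² = 4(x - 6).
Vertex (6, -4); 4p = 4 so p = 1. Opens right.
Directrix is the vertical line x = h − p = 6 − (1) = 5.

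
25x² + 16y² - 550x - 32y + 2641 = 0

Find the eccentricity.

e = 3/5

25(x² - 22x) + 16(y² - 2y) = -2641
25(x - 11)² + 16(y - 1)² = -2641 + 3025 + 16 = 400
Divide through by 400 to get (x - 11)²/16 + (y - 1)²/25 = 1.
Ellipse, center (11, 1), major axis vertical; a² = 25, b² = 16.
c² = a² - b² = 9, so c = 3.
e = c/a = 3/5.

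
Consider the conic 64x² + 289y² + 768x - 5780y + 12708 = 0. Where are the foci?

(-21, 10) and (9, 10)

Collect terms: 64(x² + 12x) + 289(y² - 20y) = -12708
64(x + 6)² + 289(y - 10)² = -12708 + 2304 + 28900 = 18496
Dividing both sides by 18496: (x + 6)²/289 + (y - 10)²/64 = 1
Ellipse, center (-6, 10), major axis horizontal; a² = 289, b² = 64.
c² = a² - b² = 289 - 64 = 225, so c = 15.
Foci lie on the horizontal axis through the center: (h ± c, k).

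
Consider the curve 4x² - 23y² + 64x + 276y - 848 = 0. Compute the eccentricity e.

e = 3√69/23

Rearranging, 4(x² + 16x) -23(y² - 12y) = 848.
Complete the square: 4(x + 8)² -23(y - 6)² = 848 + 256 - 828 = 276
Divide by 276: (x + 8)²/69 - (y - 6)²/12 = 1
Hyperbola, center (-8, 6), transverse axis horizontal; a² = 69, b² = 12.
c² = a² + b² = 81, so c = 9.
e = c/a = 9/√69 = 3√69/23.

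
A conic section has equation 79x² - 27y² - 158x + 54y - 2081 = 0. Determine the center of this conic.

(1, 1)

79(x² - 2x) -27(y² - 2y) = 2081
79(x - 1)² -27(y - 1)² = 2081 + 79 - 27 = 2133
Dividing both sides by 2133: (x - 1)²/27 - (y - 1)²/79 = 1
Hyperbola with center (1, 1).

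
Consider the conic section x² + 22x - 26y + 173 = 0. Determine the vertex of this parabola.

(-11, 2)

Only x is squared. Complete the square in x: (x + 11)² = 26(y - 2).
Vertex (-11, 2); 4p = 26 so p = 13/2. Opens up.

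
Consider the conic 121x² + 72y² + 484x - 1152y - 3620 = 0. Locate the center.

(-2, 8)

Collect terms: 121(x² + 4x) + 72(y² - 16y) = 3620
Completing the square gives 121(x + 2)² + 72(y - 8)² = 3620 + 484 + 4608 = 8712.
Divide by 8712: (x + 2)²/72 + (y - 8)²/121 = 1
Ellipse with center (-2, 8).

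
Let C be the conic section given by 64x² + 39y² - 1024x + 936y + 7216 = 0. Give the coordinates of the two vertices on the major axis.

Collect terms: 64(x² - 16x) + 39(y² + 24y) = -7216
Completing the square gives 64(x - 8)² + 39(y + 12)² = -7216 + 4096 + 5616 = 2496.
Dividing both sides by 2496: (x - 8)²/39 + (y + 12)²/64 = 1
Ellipse, center (8, -12), major axis vertical; a² = 64, b² = 39.
a = 8. Vertices at (h, k ± a).

(8, -20) and (8, -4)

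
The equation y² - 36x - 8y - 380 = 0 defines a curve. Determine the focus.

Only y is squared. Complete the square in y: (y - 4)² = 36(x + 11).
Vertex (-11, 4); 4p = 36 so p = 9. Opens right.
Focus is p units from the vertex along the axis: (h + p, k).

(-2, 4)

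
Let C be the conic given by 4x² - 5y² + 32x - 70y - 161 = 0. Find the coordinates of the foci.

Collect terms: 4(x² + 8x) -5(y² + 14y) = 161
Complete the square in x and y: 4(x + 4)² -5(y + 7)² = 161 + 64 - 245 = -20
Divide by -20: (y + 7)²/4 - (x + 4)²/5 = 1
Hyperbola, center (-4, -7), transverse axis vertical; a² = 4, b² = 5.
c² = a² + b² = 4 + 5 = 9, so c = 3.
Foci lie on the vertical axis through the center: (h, k ± c).

(-4, -10) and (-4, -4)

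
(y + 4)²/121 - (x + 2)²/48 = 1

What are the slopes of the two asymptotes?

Center (-2, -4). The positive term is the y-term, so the transverse axis is vertical; a² = 121, b² = 48.
For a vertical hyperbola the asymptotes have slope ±a/b.
Here that is ±11/4√3 = ±11√3/12.

11√3/12 and -11√3/12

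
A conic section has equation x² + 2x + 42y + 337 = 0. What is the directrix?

Only x is squared. Complete the square in x: (x + 1)² = -42(y + 8).
Vertex (-1, -8); 4p = -42 so p = -21/2. Opens down.
Directrix is the horizontal line y = k − p = -8 − (-21/2) = 5/2.

y = 5/2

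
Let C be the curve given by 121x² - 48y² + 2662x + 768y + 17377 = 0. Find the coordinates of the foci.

Collect terms: 121(x² + 22x) -48(y² - 16y) = -17377
Complete the square: 121(x + 11)² -48(y - 8)² = -17377 + 14641 - 3072 = -5808
Dividing both sides by -5808: (y - 8)²/121 - (x + 11)²/48 = 1
Hyperbola, center (-11, 8), transverse axis vertical; a² = 121, b² = 48.
c² = a² + b² = 121 + 48 = 169, so c = 13.
Foci lie on the vertical axis through the center: (h, k ± c).

(-11, -5) and (-11, 21)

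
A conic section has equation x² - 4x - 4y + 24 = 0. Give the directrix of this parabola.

Only x is squared. Complete the square in x: (x - 2)² = 4(y - 5).
Vertex (2, 5); 4p = 4 so p = 1. Opens up.
Directrix is the horizontal line y = k − p = 5 − (1) = 4.

y = 4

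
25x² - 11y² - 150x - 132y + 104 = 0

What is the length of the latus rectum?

Group the x- and y-terms: 25(x² - 6x) -11(y² + 12y) = -104
Completing the square gives 25(x - 3)² -11(y + 6)² = -104 + 225 - 396 = -275.
Dividing both sides by -275: (y + 6)²/25 - (x - 3)²/11 = 1
Hyperbola, center (3, -6), transverse axis vertical; a² = 25, b² = 11.
Latus rectum length = 2b²/a = 2·11/5 = 22/5.

22/5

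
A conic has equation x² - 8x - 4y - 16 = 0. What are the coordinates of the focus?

Only x is squared. Complete the square in x: (x - 4)² = 4(y + 8).
Vertex (4, -8); 4p = 4 so p = 1. Opens up.
Focus is p units from the vertex along the axis: (h, k + p).

(4, -7)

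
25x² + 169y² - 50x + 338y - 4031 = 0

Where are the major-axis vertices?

Group: 25(x² - 2x) + 169(y² + 2y) = 4031
Complete the square in x and y: 25(x - 1)² + 169(y + 1)² = 4031 + 25 + 169 = 4225
Divide through by 4225 to get (x - 1)²/169 + (y + 1)²/25 = 1.
Ellipse, center (1, -1), major axis horizontal; a² = 169, b² = 25.
a = 13. Vertices at (h ± a, k).

(-12, -1) and (14, -1)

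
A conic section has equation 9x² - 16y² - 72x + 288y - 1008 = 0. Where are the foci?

9(x² - 8x) -16(y² - 18y) = 1008
Complete the square in x and y: 9(x - 4)² -16(y - 9)² = 1008 + 144 - 1296 = -144
Divide by -144: (y - 9)²/9 - (x - 4)²/16 = 1
Hyperbola, center (4, 9), transverse axis vertical; a² = 9, b² = 16.
c² = a² + b² = 9 + 16 = 25, so c = 5.
Foci lie on the vertical axis through the center: (h, k ± c).

(4, 4) and (4, 14)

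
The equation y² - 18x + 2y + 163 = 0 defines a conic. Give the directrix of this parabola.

x = 9/2

Only y is squared. Complete the square in y: (y + 1)² = 18(x - 9).
Vertex (9, -1); 4p = 18 so p = 9/2. Opens right.
Directrix is the vertical line x = h − p = 9 − (9/2) = 9/2.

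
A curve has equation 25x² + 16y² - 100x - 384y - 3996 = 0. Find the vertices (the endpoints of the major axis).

(2, -8) and (2, 32)

Group the x- and y-terms: 25(x² - 4x) + 16(y² - 24y) = 3996
Completing the square gives 25(x - 2)² + 16(y - 12)² = 3996 + 100 + 2304 = 6400.
Divide by 6400: (x - 2)²/256 + (y - 12)²/400 = 1
Ellipse, center (2, 12), major axis vertical; a² = 400, b² = 256.
a = 20. Vertices at (h, k ± a).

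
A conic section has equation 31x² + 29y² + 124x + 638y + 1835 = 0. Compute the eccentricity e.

e = √62/31

Rearranging, 31(x² + 4x) + 29(y² + 22y) = -1835.
Completing the square gives 31(x + 2)² + 29(y + 11)² = -1835 + 124 + 3509 = 1798.
Divide through by 1798 to get (x + 2)²/58 + (y + 11)²/62 = 1.
Ellipse, center (-2, -11), major axis vertical; a² = 62, b² = 58.
c² = a² - b² = 4, so c = 2.
e = c/a = 2/√62 = √62/31.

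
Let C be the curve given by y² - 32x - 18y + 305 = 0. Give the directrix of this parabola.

Only y is squared. Complete the square in y: (y - 9)² = 32(x - 7).
Vertex (7, 9); 4p = 32 so p = 8. Opens right.
Directrix is the vertical line x = h − p = 7 − (8) = -1.

x = -1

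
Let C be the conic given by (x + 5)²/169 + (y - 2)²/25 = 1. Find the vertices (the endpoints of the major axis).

(-18, 2) and (8, 2)

Center (-5, 2). The larger denominator 169 sits under the x-term, so the major axis is horizontal; a² = 169, b² = 25.
a = 13. Vertices at (h ± a, k).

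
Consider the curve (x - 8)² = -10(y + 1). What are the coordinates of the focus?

Vertex (8, -1); 4p = -10 so p = -5/2. Opens down.
Focus is p units from the vertex along the axis: (h, k + p).

(8, -7/2)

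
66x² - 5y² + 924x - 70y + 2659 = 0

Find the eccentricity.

Group: 66(x² + 14x) -5(y² + 14y) = -2659
66(x + 7)² -5(y + 7)² = -2659 + 3234 - 245 = 330
Divide by 330: (x + 7)²/5 - (y + 7)²/66 = 1
Hyperbola, center (-7, -7), transverse axis horizontal; a² = 5, b² = 66.
c² = a² + b² = 71, so c = √71.
e = c/a = √71/√5 = √355/5.

e = √355/5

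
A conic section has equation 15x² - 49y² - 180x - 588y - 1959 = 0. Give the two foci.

Group: 15(x² - 12x) -49(y² + 12y) = 1959
Complete the square in x and y: 15(x - 6)² -49(y + 6)² = 1959 + 540 - 1764 = 735
Dividing both sides by 735: (x - 6)²/49 - (y + 6)²/15 = 1
Hyperbola, center (6, -6), transverse axis horizontal; a² = 49, b² = 15.
c² = a² + b² = 49 + 15 = 64, so c = 8.
Foci lie on the horizontal axis through the center: (h ± c, k).

(-2, -6) and (14, -6)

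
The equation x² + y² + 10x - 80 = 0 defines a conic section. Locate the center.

(-5, 0)

(x² + 10x) + 1y² = 80
Complete the square: (x + 5)² + y² = 80 + 25 + 0 = 105
So (x + 5)² + y² = 105.
Circle centered at (-5, 0) with r² = 105.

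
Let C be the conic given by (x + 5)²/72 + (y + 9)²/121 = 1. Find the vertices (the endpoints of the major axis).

Center (-5, -9). The larger denominator 121 sits under the y-term, so the major axis is vertical; a² = 121, b² = 72.
a = 11. Vertices at (h, k ± a).

(-5, -20) and (-5, 2)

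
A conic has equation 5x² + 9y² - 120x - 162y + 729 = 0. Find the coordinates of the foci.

Rearranging, 5(x² - 24x) + 9(y² - 18y) = -729.
Completing the square gives 5(x - 12)² + 9(y - 9)² = -729 + 720 + 729 = 720.
Dividing both sides by 720: (x - 12)²/144 + (y - 9)²/80 = 1
Ellipse, center (12, 9), major axis horizontal; a² = 144, b² = 80.
c² = a² - b² = 144 - 80 = 64, so c = 8.
Foci lie on the horizontal axis through the center: (h ± c, k).

(4, 9) and (20, 9)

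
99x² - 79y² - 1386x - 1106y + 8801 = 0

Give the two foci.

(7, -7 - √178) and (7, -7 + √178)

99(x² - 14x) -79(y² + 14y) = -8801
Complete the square in x and y: 99(x - 7)² -79(y + 7)² = -8801 + 4851 - 3871 = -7821
Divide by -7821: (y + 7)²/99 - (x - 7)²/79 = 1
Hyperbola, center (7, -7), transverse axis vertical; a² = 99, b² = 79.
c² = a² + b² = 99 + 79 = 178, so c = √178.
Foci lie on the vertical axis through the center: (h, k ± c).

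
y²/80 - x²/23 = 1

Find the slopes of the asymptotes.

Center (0, 0). The positive term is the y-term, so the transverse axis is vertical; a² = 80, b² = 23.
For a vertical hyperbola the asymptotes have slope ±a/b.
Here that is ±4√5/√23 = ±4√115/23.

4√115/23 and -4√115/23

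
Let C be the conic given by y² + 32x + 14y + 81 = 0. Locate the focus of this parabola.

Only y is squared. Complete the square in y: (y + 7)² = -32(x + 1).
Vertex (-1, -7); 4p = -32 so p = -8. Opens left.
Focus is p units from the vertex along the axis: (h + p, k).

(-9, -7)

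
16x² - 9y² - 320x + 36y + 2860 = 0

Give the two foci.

Group: 16(x² - 20x) -9(y² - 4y) = -2860
16(x - 10)² -9(y - 2)² = -2860 + 1600 - 36 = -1296
Dividing both sides by -1296: (y - 2)²/144 - (x - 10)²/81 = 1
Hyperbola, center (10, 2), transverse axis vertical; a² = 144, b² = 81.
c² = a² + b² = 144 + 81 = 225, so c = 15.
Foci lie on the vertical axis through the center: (h, k ± c).

(10, -13) and (10, 17)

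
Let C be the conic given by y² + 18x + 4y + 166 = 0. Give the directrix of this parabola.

x = -9/2

Only y is squared. Complete the square in y: (y + 2)² = -18(x + 9).
Vertex (-9, -2); 4p = -18 so p = -9/2. Opens left.
Directrix is the vertical line x = h − p = -9 − (-9/2) = -9/2.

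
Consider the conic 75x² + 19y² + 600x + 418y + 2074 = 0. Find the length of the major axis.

Rearranging, 75(x² + 8x) + 19(y² + 22y) = -2074.
Complete the square: 75(x + 4)² + 19(y + 11)² = -2074 + 1200 + 2299 = 1425
Divide by 1425: (x + 4)²/19 + (y + 11)²/75 = 1
Ellipse, center (-4, -11), major axis vertical; a² = 75, b² = 19.
a² = 75 so a = 5√3; the major axis has length 2a = 10√3.

10√3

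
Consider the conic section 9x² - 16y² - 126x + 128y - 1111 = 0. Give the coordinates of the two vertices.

Collect terms: 9(x² - 14x) -16(y² - 8y) = 1111
9(x - 7)² -16(y - 4)² = 1111 + 441 - 256 = 1296
Divide through by 1296 to get (x - 7)²/144 - (y - 4)²/81 = 1.
Hyperbola, center (7, 4), transverse axis horizontal; a² = 144, b² = 81.
a = 12. Vertices at (h ± a, k).

(-5, 4) and (19, 4)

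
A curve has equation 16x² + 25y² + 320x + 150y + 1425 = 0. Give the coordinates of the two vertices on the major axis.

(-15, -3) and (-5, -3)

Collect terms: 16(x² + 20x) + 25(y² + 6y) = -1425
16(x + 10)² + 25(y + 3)² = -1425 + 1600 + 225 = 400
Divide through by 400 to get (x + 10)²/25 + (y + 3)²/16 = 1.
Ellipse, center (-10, -3), major axis horizontal; a² = 25, b² = 16.
a = 5. Vertices at (h ± a, k).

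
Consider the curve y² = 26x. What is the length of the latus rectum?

26

Vertex (0, 0); 4p = 26 so p = 13/2. Opens right.
Latus rectum length = |4p| = 26.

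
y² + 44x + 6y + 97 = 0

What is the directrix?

x = 9

Only y is squared. Complete the square in y: (y + 3)² = -44(x + 2).
Vertex (-2, -3); 4p = -44 so p = -11. Opens left.
Directrix is the vertical line x = h − p = -2 − (-11) = 9.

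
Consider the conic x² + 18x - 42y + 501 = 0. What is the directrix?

y = -1/2

Only x is squared. Complete the square in x: (x + 9)² = 42(y - 10).
Vertex (-9, 10); 4p = 42 so p = 21/2. Opens up.
Directrix is the horizontal line y = k − p = 10 − (21/2) = -1/2.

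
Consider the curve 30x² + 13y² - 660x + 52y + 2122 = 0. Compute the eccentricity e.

e = √510/30

30(x² - 22x) + 13(y² + 4y) = -2122
Complete the square in x and y: 30(x - 11)² + 13(y + 2)² = -2122 + 3630 + 52 = 1560
Dividing both sides by 1560: (x - 11)²/52 + (y + 2)²/120 = 1
Ellipse, center (11, -2), major axis vertical; a² = 120, b² = 52.
c² = a² - b² = 68, so c = 2√17.
e = c/a = 2√17/2√30 = √510/30.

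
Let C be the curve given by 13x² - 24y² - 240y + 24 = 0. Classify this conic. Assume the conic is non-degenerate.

hyperbola

No xy term. Coefficients of x² and y² are A = 13, C = -24.
A and C have opposite signs ⇒ hyperbola.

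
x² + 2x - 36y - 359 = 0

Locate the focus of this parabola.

Only x is squared. Complete the square in x: (x + 1)² = 36(y + 10).
Vertex (-1, -10); 4p = 36 so p = 9. Opens up.
Focus is p units from the vertex along the axis: (h, k + p).

(-1, -1)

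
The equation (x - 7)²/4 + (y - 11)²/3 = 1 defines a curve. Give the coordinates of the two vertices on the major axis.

(5, 11) and (9, 11)

Center (7, 11). The larger denominator 4 sits under the x-term, so the major axis is horizontal; a² = 4, b² = 3.
a = 2. Vertices at (h ± a, k).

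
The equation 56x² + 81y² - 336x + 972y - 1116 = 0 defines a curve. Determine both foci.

Group: 56(x² - 6x) + 81(y² + 12y) = 1116
Complete the square: 56(x - 3)² + 81(y + 6)² = 1116 + 504 + 2916 = 4536
Divide through by 4536 to get (x - 3)²/81 + (y + 6)²/56 = 1.
Ellipse, center (3, -6), major axis horizontal; a² = 81, b² = 56.
c² = a² - b² = 81 - 56 = 25, so c = 5.
Foci lie on the horizontal axis through the center: (h ± c, k).

(-2, -6) and (8, -6)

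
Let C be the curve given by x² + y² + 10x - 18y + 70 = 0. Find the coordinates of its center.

(-5, 9)

Group: (x² + 10x) + (y² - 18y) = -70
(x + 5)² + (y - 9)² = -70 + 25 + 81 = 36
So (x + 5)² + (y - 9)² = 36.
Circle centered at (-5, 9) with r² = 36.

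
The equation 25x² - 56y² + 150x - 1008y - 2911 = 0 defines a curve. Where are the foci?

(-3, -18) and (-3, 0)

Group the x- and y-terms: 25(x² + 6x) -56(y² + 18y) = 2911
25(x + 3)² -56(y + 9)² = 2911 + 225 - 4536 = -1400
Dividing both sides by -1400: (y + 9)²/25 - (x + 3)²/56 = 1
Hyperbola, center (-3, -9), transverse axis vertical; a² = 25, b² = 56.
c² = a² + b² = 25 + 56 = 81, so c = 9.
Foci lie on the vertical axis through the center: (h, k ± c).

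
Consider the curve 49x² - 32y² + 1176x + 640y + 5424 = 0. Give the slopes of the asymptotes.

7√2/8 and -7√2/8

Group the x- and y-terms: 49(x² + 24x) -32(y² - 20y) = -5424
Complete the square: 49(x + 12)² -32(y - 10)² = -5424 + 7056 - 3200 = -1568
Divide by -1568: (y - 10)²/49 - (x + 12)²/32 = 1
Hyperbola, center (-12, 10), transverse axis vertical; a² = 49, b² = 32.
For a vertical hyperbola the asymptotes have slope ±a/b.
Here that is ±7/4√2 = ±7√2/8.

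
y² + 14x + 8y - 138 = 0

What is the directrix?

x = 29/2

Only y is squared. Complete the square in y: (y + 4)² = -14(x - 11).
Vertex (11, -4); 4p = -14 so p = -7/2. Opens left.
Directrix is the vertical line x = h − p = 11 − (-7/2) = 29/2.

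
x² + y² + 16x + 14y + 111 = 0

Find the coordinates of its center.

(-8, -7)

Group: (x² + 16x) + (y² + 14y) = -111
(x + 8)² + (y + 7)² = -111 + 64 + 49 = 2
So (x + 8)² + (y + 7)² = 2.
Circle centered at (-8, -7) with r² = 2.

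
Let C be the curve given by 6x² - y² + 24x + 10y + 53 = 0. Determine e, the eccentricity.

e = √42/6

Rearranging, 6(x² + 4x) -(y² - 10y) = -53.
6(x + 2)² -(y - 5)² = -53 + 24 - 25 = -54
Dividing both sides by -54: (y - 5)²/54 - (x + 2)²/9 = 1
Hyperbola, center (-2, 5), transverse axis vertical; a² = 54, b² = 9.
c² = a² + b² = 63, so c = 3√7.
e = c/a = 3√7/3√6 = √42/6.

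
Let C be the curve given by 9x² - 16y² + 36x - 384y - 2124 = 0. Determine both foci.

Rearranging, 9(x² + 4x) -16(y² + 24y) = 2124.
Complete the square: 9(x + 2)² -16(y + 12)² = 2124 + 36 - 2304 = -144
Divide through by -144 to get (y + 12)²/9 - (x + 2)²/16 = 1.
Hyperbola, center (-2, -12), transverse axis vertical; a² = 9, b² = 16.
c² = a² + b² = 9 + 16 = 25, so c = 5.
Foci lie on the vertical axis through the center: (h, k ± c).

(-2, -17) and (-2, -7)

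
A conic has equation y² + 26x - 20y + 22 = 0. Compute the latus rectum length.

Only y is squared. Complete the square in y: (y - 10)² = -26(x - 3).
Vertex (3, 10); 4p = -26 so p = -13/2. Opens left.
Latus rectum length = |4p| = 26.

26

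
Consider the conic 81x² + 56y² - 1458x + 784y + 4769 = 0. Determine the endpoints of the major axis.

Group the x- and y-terms: 81(x² - 18x) + 56(y² + 14y) = -4769
Completing the square gives 81(x - 9)² + 56(y + 7)² = -4769 + 6561 + 2744 = 4536.
Dividing both sides by 4536: (x - 9)²/56 + (y + 7)²/81 = 1
Ellipse, center (9, -7), major axis vertical; a² = 81, b² = 56.
a = 9. Vertices at (h, k ± a).

(9, -16) and (9, 2)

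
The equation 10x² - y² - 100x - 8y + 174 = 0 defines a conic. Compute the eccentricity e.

e = √11

Rearranging, 10(x² - 10x) -(y² + 8y) = -174.
Complete the square in x and y: 10(x - 5)² -(y + 4)² = -174 + 250 - 16 = 60
Divide through by 60 to get (x - 5)²/6 - (y + 4)²/60 = 1.
Hyperbola, center (5, -4), transverse axis horizontal; a² = 6, b² = 60.
c² = a² + b² = 66, so c = √66.
e = c/a = √66/√6 = √11.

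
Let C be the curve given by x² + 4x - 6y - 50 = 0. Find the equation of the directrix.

y = -21/2

Only x is squared. Complete the square in x: (x + 2)² = 6(y + 9).
Vertex (-2, -9); 4p = 6 so p = 3/2. Opens up.
Directrix is the horizontal line y = k − p = -9 − (3/2) = -21/2.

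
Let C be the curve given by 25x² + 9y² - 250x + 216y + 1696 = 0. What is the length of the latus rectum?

25(x² - 10x) + 9(y² + 24y) = -1696
25(x - 5)² + 9(y + 12)² = -1696 + 625 + 1296 = 225
Divide by 225: (x - 5)²/9 + (y + 12)²/25 = 1
Ellipse, center (5, -12), major axis vertical; a² = 25, b² = 9.
Latus rectum length = 2b²/a = 2·9/5 = 18/5.

18/5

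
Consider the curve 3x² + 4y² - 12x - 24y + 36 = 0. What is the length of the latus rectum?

3

Group the x- and y-terms: 3(x² - 4x) + 4(y² - 6y) = -36
Complete the square in x and y: 3(x - 2)² + 4(y - 3)² = -36 + 12 + 36 = 12
Dividing both sides by 12: (x - 2)²/4 + (y - 3)²/3 = 1
Ellipse, center (2, 3), major axis horizontal; a² = 4, b² = 3.
Latus rectum length = 2b²/a = 2·3/2 = 3.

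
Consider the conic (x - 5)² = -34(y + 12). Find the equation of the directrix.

Vertex (5, -12); 4p = -34 so p = -17/2. Opens down.
Directrix is the horizontal line y = k − p = -12 − (-17/2) = -7/2.

y = -7/2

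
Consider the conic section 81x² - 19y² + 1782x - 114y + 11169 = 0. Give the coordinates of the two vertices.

(-11, -12) and (-11, 6)

Group the x- and y-terms: 81(x² + 22x) -19(y² + 6y) = -11169
Completing the square gives 81(x + 11)² -19(y + 3)² = -11169 + 9801 - 171 = -1539.
Dividing both sides by -1539: (y + 3)²/81 - (x + 11)²/19 = 1
Hyperbola, center (-11, -3), transverse axis vertical; a² = 81, b² = 19.
a = 9. Vertices at (h, k ± a).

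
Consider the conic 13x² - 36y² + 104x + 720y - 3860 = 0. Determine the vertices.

Collect terms: 13(x² + 8x) -36(y² - 20y) = 3860
13(x + 4)² -36(y - 10)² = 3860 + 208 - 3600 = 468
Dividing both sides by 468: (x + 4)²/36 - (y - 10)²/13 = 1
Hyperbola, center (-4, 10), transverse axis horizontal; a² = 36, b² = 13.
a = 6. Vertices at (h ± a, k).

(-10, 10) and (2, 10)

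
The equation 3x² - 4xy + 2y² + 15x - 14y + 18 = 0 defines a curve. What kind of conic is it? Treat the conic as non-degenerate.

A = 3, B = -4, C = 2.
Discriminant B² − 4AC = (-4)² − 4·3·2 = -8.
B² − 4AC < 0 ⇒ ellipse.

ellipse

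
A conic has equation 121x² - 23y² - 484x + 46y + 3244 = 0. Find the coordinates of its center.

(2, 1)

Rearranging, 121(x² - 4x) -23(y² - 2y) = -3244.
Complete the square: 121(x - 2)² -23(y - 1)² = -3244 + 484 - 23 = -2783
Divide by -2783: (y - 1)²/121 - (x - 2)²/23 = 1
Hyperbola with center (2, 1).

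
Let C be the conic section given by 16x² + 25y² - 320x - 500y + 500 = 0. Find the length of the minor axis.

24

Group the x- and y-terms: 16(x² - 20x) + 25(y² - 20y) = -500
Completing the square gives 16(x - 10)² + 25(y - 10)² = -500 + 1600 + 2500 = 3600.
Divide through by 3600 to get (x - 10)²/225 + (y - 10)²/144 = 1.
Ellipse, center (10, 10), major axis horizontal; a² = 225, b² = 144.
b² = 144 so b = 12; the minor axis has length 2b = 24.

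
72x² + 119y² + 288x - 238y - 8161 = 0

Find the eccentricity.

e = √5593/119

Collect terms: 72(x² + 4x) + 119(y² - 2y) = 8161
Complete the square in x and y: 72(x + 2)² + 119(y - 1)² = 8161 + 288 + 119 = 8568
Divide by 8568: (x + 2)²/119 + (y - 1)²/72 = 1
Ellipse, center (-2, 1), major axis horizontal; a² = 119, b² = 72.
c² = a² - b² = 47, so c = √47.
e = c/a = √47/√119 = √5593/119.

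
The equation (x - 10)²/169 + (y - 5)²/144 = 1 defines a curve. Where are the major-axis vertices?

Center (10, 5). The larger denominator 169 sits under the x-term, so the major axis is horizontal; a² = 169, b² = 144.
a = 13. Vertices at (h ± a, k).

(-3, 5) and (23, 5)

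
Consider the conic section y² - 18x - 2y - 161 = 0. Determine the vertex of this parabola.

Only y is squared. Complete the square in y: (y - 1)² = 18(x + 9).
Vertex (-9, 1); 4p = 18 so p = 9/2. Opens right.

(-9, 1)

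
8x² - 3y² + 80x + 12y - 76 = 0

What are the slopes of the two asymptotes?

Group the x- and y-terms: 8(x² + 10x) -3(y² - 4y) = 76
8(x + 5)² -3(y - 2)² = 76 + 200 - 12 = 264
Divide by 264: (x + 5)²/33 - (y - 2)²/88 = 1
Hyperbola, center (-5, 2), transverse axis horizontal; a² = 33, b² = 88.
For a horizontal hyperbola the asymptotes have slope ±b/a.
Here that is ±2√22/√33 = ±2√6/3.

2√6/3 and -2√6/3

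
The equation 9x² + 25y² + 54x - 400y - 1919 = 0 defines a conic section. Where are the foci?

Group the x- and y-terms: 9(x² + 6x) + 25(y² - 16y) = 1919
Complete the square: 9(x + 3)² + 25(y - 8)² = 1919 + 81 + 1600 = 3600
Dividing both sides by 3600: (x + 3)²/400 + (y - 8)²/144 = 1
Ellipse, center (-3, 8), major axis horizontal; a² = 400, b² = 144.
c² = a² - b² = 400 - 144 = 256, so c = 16.
Foci lie on the horizontal axis through the center: (h ± c, k).

(-19, 8) and (13, 8)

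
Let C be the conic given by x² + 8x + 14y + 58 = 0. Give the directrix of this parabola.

Only x is squared. Complete the square in x: (x + 4)² = -14(y + 3).
Vertex (-4, -3); 4p = -14 so p = -7/2. Opens down.
Directrix is the horizontal line y = k − p = -3 − (-7/2) = 1/2.

y = 1/2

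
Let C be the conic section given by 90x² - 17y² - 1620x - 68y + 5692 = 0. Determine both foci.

Group the x- and y-terms: 90(x² - 18x) -17(y² + 4y) = -5692
Complete the square: 90(x - 9)² -17(y + 2)² = -5692 + 7290 - 68 = 1530
Dividing both sides by 1530: (x - 9)²/17 - (y + 2)²/90 = 1
Hyperbola, center (9, -2), transverse axis horizontal; a² = 17, b² = 90.
c² = a² + b² = 17 + 90 = 107, so c = √107.
Foci lie on the horizontal axis through the center: (h ± c, k).

(9 - √107, -2) and (9 + √107, -2)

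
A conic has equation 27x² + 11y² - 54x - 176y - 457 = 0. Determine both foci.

Group: 27(x² - 2x) + 11(y² - 16y) = 457
Completing the square gives 27(x - 1)² + 11(y - 8)² = 457 + 27 + 704 = 1188.
Dividing both sides by 1188: (x - 1)²/44 + (y - 8)²/108 = 1
Ellipse, center (1, 8), major axis vertical; a² = 108, b² = 44.
c² = a² - b² = 108 - 44 = 64, so c = 8.
Foci lie on the vertical axis through the center: (h, k ± c).

(1, 0) and (1, 16)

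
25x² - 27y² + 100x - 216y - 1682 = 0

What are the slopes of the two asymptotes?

5√3/9 and -5√3/9

Group: 25(x² + 4x) -27(y² + 8y) = 1682
Complete the square in x and y: 25(x + 2)² -27(y + 4)² = 1682 + 100 - 432 = 1350
Dividing both sides by 1350: (x + 2)²/54 - (y + 4)²/50 = 1
Hyperbola, center (-2, -4), transverse axis horizontal; a² = 54, b² = 50.
For a horizontal hyperbola the asymptotes have slope ±b/a.
Here that is ±5√2/3√6 = ±5√3/9.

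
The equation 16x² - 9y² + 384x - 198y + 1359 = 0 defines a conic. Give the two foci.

(-12, -16) and (-12, -6)

16(x² + 24x) -9(y² + 22y) = -1359
Complete the square in x and y: 16(x + 12)² -9(y + 11)² = -1359 + 2304 - 1089 = -144
Divide by -144: (y + 11)²/16 - (x + 12)²/9 = 1
Hyperbola, center (-12, -11), transverse axis vertical; a² = 16, b² = 9.
c² = a² + b² = 16 + 9 = 25, so c = 5.
Foci lie on the vertical axis through the center: (h, k ± c).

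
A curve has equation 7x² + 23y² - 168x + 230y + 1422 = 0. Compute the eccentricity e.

e = 4√23/23

Group the x- and y-terms: 7(x² - 24x) + 23(y² + 10y) = -1422
7(x - 12)² + 23(y + 5)² = -1422 + 1008 + 575 = 161
Divide through by 161 to get (x - 12)²/23 + (y + 5)²/7 = 1.
Ellipse, center (12, -5), major axis horizontal; a² = 23, b² = 7.
c² = a² - b² = 16, so c = 4.
e = c/a = 4/√23 = 4√23/23.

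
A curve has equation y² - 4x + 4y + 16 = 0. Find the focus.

(4, -2)

Only y is squared. Complete the square in y: (y + 2)² = 4(x - 3).
Vertex (3, -2); 4p = 4 so p = 1. Opens right.
Focus is p units from the vertex along the axis: (h + p, k).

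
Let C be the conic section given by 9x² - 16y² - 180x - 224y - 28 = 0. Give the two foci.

(5, -7) and (15, -7)

Collect terms: 9(x² - 20x) -16(y² + 14y) = 28
Complete the square: 9(x - 10)² -16(y + 7)² = 28 + 900 - 784 = 144
Divide through by 144 to get (x - 10)²/16 - (y + 7)²/9 = 1.
Hyperbola, center (10, -7), transverse axis horizontal; a² = 16, b² = 9.
c² = a² + b² = 16 + 9 = 25, so c = 5.
Foci lie on the horizontal axis through the center: (h ± c, k).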